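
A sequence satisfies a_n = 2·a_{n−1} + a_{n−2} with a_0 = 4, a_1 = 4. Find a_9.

5572

With companion matrix T = [[2, 1], [1, 0]], [a_n, a_{n−1}]ᵀ = T·[a_{n−1}, a_{n−2}]ᵀ, so [a_9, a_8]ᵀ = T⁸·[a_1, a_0]ᵀ.
T⁸ = [[985, 408], [408, 169]], giving [a_9, a_8]ᵀ = [[5572], [2308]].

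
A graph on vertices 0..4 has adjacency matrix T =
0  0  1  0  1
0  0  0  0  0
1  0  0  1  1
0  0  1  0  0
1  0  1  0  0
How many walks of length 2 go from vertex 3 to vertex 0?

The number of length-2 walks from vertex 3 to vertex 0 is entry (3,0) of T², where T is the adjacency matrix.
T² = [[2, 0, 1, 1, 1], [0, 0, 0, 0, 0], [1, 0, 3, 0, 1], [1, 0, 0, 1, 1], [1, 0, 1, 1, 2]]

1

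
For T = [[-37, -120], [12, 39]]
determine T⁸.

tr T = 2 and det T = -3, so the characteristic polynomial is λ² − (2)λ + (-3) with roots 3 and -1.
Eigenvectors give P = [[-3, 10], [1, -3]] with P⁻¹ = [[3, 10], [1, 3]], and T = P·diag(3, -1)·P⁻¹.
Then T⁸ = P·diag(6561, 1)·P⁻¹ = [[-19683, 10], [6561, -3]] · [[3, 10], [1, 3]] = [[-59039, -196800], [19680, 65601]].

[[-59039, -196800], [19680, 65601]]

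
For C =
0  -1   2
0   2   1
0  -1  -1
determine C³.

[[0, -5, -1], [0, 5, 2], [0, -2, -1]]

C² = [[0, -4, -3], [0, 3, 1], [0, -1, 0]]
C³ = [[0, -5, -1], [0, 5, 2], [0, -2, -1]]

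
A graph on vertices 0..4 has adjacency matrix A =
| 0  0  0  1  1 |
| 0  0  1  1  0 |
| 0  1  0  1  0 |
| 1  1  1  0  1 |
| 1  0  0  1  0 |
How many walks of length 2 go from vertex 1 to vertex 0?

The number of length-2 walks from vertex 1 to vertex 0 is entry (1,0) of A^2, where A is the adjacency matrix.
A^2 = [[2, 1, 1, 1, 1], [1, 2, 1, 1, 1], [1, 1, 2, 1, 1], [1, 1, 1, 4, 1], [1, 1, 1, 1, 2]]

1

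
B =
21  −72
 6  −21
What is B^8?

tr B = 0 and det B = −9, so the characteristic polynomial is λ² − (0)λ + (−9) with roots 3 and −3.
Eigenvectors give P = [[4, −3], [1, −1]] with P⁻¹ = [[1, −3], [1, −4]], and B = P·diag(3, −3)·P⁻¹.
Then B^8 = P·diag(6561, 6561)·P⁻¹ = [[26244, −19683], [6561, −6561]] · [[1, −3], [1, −4]] = [[6561, 0], [0, 6561]].

[[6561, 0], [0, 6561]]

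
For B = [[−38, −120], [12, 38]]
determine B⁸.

[[256, 0], [0, 256]]

tr B = 0 and det B = −4, so the characteristic polynomial is λ² − (0)λ + (−4) with roots −2 and 2.
Eigenvectors give P = [[10, −3], [−3, 1]] with P⁻¹ = [[1, 3], [3, 10]], and B = P·diag(−2, 2)·P⁻¹.
Then B⁸ = P·diag(256, 256)·P⁻¹ = [[2560, −768], [−768, 256]] · [[1, 3], [3, 10]] = [[256, 0], [0, 256]].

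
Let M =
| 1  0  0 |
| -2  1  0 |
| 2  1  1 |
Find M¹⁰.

[[1, 0, 0], [-20, 1, 0], [-70, 10, 1]]

M = I + N where N = [[0, 0, 0], [-2, 0, 0], [2, 1, 0]] is strictly lower-triangular, so N³ = 0.
(I + N)¹⁰ = I + 10·N + 45·N² = [[1, 0, 0], [-20, 1, 0], [-70, 10, 1]].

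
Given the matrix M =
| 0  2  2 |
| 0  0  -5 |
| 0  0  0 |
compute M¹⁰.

M is strictly triangular, hence nilpotent: M³ = 0, so M¹⁰ = 0.

[[0, 0, 0], [0, 0, 0], [0, 0, 0]]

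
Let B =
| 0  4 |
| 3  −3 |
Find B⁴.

[[252, −396], [−297, 549]]

B² = [[12, −12], [−9, 21]]
B³ = [[−36, 84], [63, −99]]
B⁴ = [[252, −396], [−297, 549]]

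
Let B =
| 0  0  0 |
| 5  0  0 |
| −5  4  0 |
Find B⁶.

B is strictly triangular, hence nilpotent: B³ = 0, so B⁶ = 0.

[[0, 0, 0], [0, 0, 0], [0, 0, 0]]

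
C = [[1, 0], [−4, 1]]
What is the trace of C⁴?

C = I + N where N = [[0, 0], [−4, 0]] is strictly lower-triangular, so N² = 0.
(I + N)⁴ = I + 4·N = [[1, 0], [−16, 1]].

2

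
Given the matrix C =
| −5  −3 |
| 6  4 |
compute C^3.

tr C = −1 and det C = −2, so the characteristic polynomial is λ² − (−1)λ + (−2) with roots −2 and 1.
Eigenvectors give P = [[−1, −1], [1, 2]] with P⁻¹ = [[−2, −1], [1, 1]], and C = P·diag(−2, 1)·P⁻¹.
Then C^3 = P·diag(−8, 1)·P⁻¹ = [[8, −1], [−8, 2]] · [[−2, −1], [1, 1]] = [[−17, −9], [18, 10]].

[[−17, −9], [18, 10]]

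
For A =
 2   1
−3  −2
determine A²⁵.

[[2, 1], [−3, −2]]

A² = I (check: tr A = 0 and det A = −1), so A²⁵ = A since 25 is odd.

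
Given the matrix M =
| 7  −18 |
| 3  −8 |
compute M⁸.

tr M = −1 and det M = −2, so the characteristic polynomial is λ² − (−1)λ + (−2) with roots 1 and −2.
Eigenvectors give P = [[3, 2], [1, 1]] with P⁻¹ = [[1, −2], [−1, 3]], and M = P·diag(1, −2)·P⁻¹.
Then M⁸ = P·diag(1, 256)·P⁻¹ = [[3, 512], [1, 256]] · [[1, −2], [−1, 3]] = [[−509, 1530], [−255, 766]].

[[−509, 1530], [−255, 766]]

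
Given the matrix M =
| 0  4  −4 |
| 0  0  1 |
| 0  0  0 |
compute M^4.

[[0, 0, 0], [0, 0, 0], [0, 0, 0]]

M is strictly triangular, hence nilpotent: M^3 = 0, so M^4 = 0.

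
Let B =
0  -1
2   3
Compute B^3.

tr B = 3 and det B = 2, so the characteristic polynomial is λ² − (3)λ + (2) with roots 2 and 1.
Eigenvectors give P = [[1, -1], [-2, 1]] with P⁻¹ = [[-1, -1], [-2, -1]], and B = P·diag(2, 1)·P⁻¹.
Then B^3 = P·diag(8, 1)·P⁻¹ = [[8, -1], [-16, 1]] · [[-1, -1], [-2, -1]] = [[-6, -7], [14, 15]].

[[-6, -7], [14, 15]]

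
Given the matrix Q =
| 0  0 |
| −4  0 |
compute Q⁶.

[[0, 0], [0, 0]]

Q is strictly triangular, hence nilpotent: Q² = 0, so Q⁶ = 0.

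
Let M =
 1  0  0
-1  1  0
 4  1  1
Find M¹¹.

M = I + N where N = [[0, 0, 0], [-1, 0, 0], [4, 1, 0]] is strictly lower-triangular, so N³ = 0.
(I + N)¹¹ = I + 11·N + 55·N² = [[1, 0, 0], [-11, 1, 0], [-11, 11, 1]].

[[1, 0, 0], [-11, 1, 0], [-11, 11, 1]]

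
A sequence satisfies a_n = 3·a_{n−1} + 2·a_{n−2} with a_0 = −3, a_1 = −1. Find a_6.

With companion matrix Q = [[3, 2], [1, 0]], [a_n, a_{n−1}]ᵀ = Q·[a_{n−1}, a_{n−2}]ᵀ, so [a_6, a_5]ᵀ = Q^5·[a_1, a_0]ᵀ.
Q^5 = [[495, 278], [139, 78]], giving [a_6, a_5]ᵀ = [[−1329], [−373]].

−1329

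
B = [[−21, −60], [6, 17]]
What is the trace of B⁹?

tr B = −4 and det B = 3, so the characteristic polynomial is λ² − (−4)λ + (3) with roots −3 and −1.
Eigenvectors give P = [[−10, −3], [3, 1]] with P⁻¹ = [[−1, −3], [3, 10]], and B = P·diag(−3, −1)·P⁻¹.
Then B⁹ = P·diag(−19683, −1)·P⁻¹ = [[196830, 3], [−59049, −1]] · [[−1, −3], [3, 10]] = [[−196821, −590460], [59046, 177137]].

−19684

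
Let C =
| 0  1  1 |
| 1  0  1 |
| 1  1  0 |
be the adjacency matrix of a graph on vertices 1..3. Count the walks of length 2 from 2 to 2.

The number of length-2 walks from vertex 2 to vertex 2 is entry (2,2) of C^2, where C is the adjacency matrix.
C^2 = [[2, 1, 1], [1, 2, 1], [1, 1, 2]]

2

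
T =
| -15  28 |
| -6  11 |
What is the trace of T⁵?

tr T = -4 and det T = 3, so the characteristic polynomial is λ² − (-4)λ + (3) with roots -3 and -1.
Eigenvectors give P = [[7, 2], [3, 1]] with P⁻¹ = [[1, -2], [-3, 7]], and T = P·diag(-3, -1)·P⁻¹.
Then T⁵ = P·diag(-243, -1)·P⁻¹ = [[-1701, -2], [-729, -1]] · [[1, -2], [-3, 7]] = [[-1695, 3388], [-726, 1451]].

-244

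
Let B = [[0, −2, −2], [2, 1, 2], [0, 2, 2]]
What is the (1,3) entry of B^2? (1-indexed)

−8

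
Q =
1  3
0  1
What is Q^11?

Q = I + N where N = [[0, 3], [0, 0]] is strictly upper-triangular, so N^2 = 0.
(I + N)^11 = I + 11·N = [[1, 33], [0, 1]].

[[1, 33], [0, 1]]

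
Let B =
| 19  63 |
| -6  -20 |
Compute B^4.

[[-89, -315], [30, 106]]

tr B = -1 and det B = -2, so the characteristic polynomial is λ² − (-1)λ + (-2) with roots 1 and -2.
Eigenvectors give P = [[7, -3], [-2, 1]] with P⁻¹ = [[1, 3], [2, 7]], and B = P·diag(1, -2)·P⁻¹.
Then B^4 = P·diag(1, 16)·P⁻¹ = [[7, -48], [-2, 16]] · [[1, 3], [2, 7]] = [[-89, -315], [30, 106]].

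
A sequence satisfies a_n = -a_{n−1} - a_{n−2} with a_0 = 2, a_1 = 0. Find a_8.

-2

With companion matrix M = [[-1, -1], [1, 0]], [a_n, a_{n−1}]ᵀ = M·[a_{n−1}, a_{n−2}]ᵀ, so [a_8, a_7]ᵀ = M⁷·[a_1, a_0]ᵀ.
M⁷ = [[-1, -1], [1, 0]], giving [a_8, a_7]ᵀ = [[-2], [0]].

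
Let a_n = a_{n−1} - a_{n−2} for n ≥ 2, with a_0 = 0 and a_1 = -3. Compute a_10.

3

With companion matrix B = [[1, -1], [1, 0]], [a_n, a_{n−1}]ᵀ = B·[a_{n−1}, a_{n−2}]ᵀ, so [a_10, a_9]ᵀ = B⁹·[a_1, a_0]ᵀ.
B⁹ = [[-1, 0], [0, -1]], giving [a_10, a_9]ᵀ = [[3], [0]].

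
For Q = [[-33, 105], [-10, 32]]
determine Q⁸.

[[44391, -132405], [12610, -37574]]

tr Q = -1 and det Q = -6, so the characteristic polynomial is λ² − (-1)λ + (-6) with roots 2 and -3.
Eigenvectors give P = [[3, -7], [1, -2]] with P⁻¹ = [[-2, 7], [-1, 3]], and Q = P·diag(2, -3)·P⁻¹.
Then Q⁸ = P·diag(256, 6561)·P⁻¹ = [[768, -45927], [256, -13122]] · [[-2, 7], [-1, 3]] = [[44391, -132405], [12610, -37574]].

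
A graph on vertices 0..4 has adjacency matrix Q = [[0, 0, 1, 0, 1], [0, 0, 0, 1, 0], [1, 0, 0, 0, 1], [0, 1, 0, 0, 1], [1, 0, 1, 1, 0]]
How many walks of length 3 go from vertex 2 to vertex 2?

2

The number of length-3 walks from vertex 2 to vertex 2 is entry (2,2) of Q³, where Q is the adjacency matrix.
Q² = [[2, 0, 1, 1, 1], [0, 1, 0, 0, 1], [1, 0, 2, 1, 1], [1, 0, 1, 2, 0], [1, 1, 1, 0, 3]]
Q³ = [[2, 1, 3, 1, 4], [1, 0, 1, 2, 0], [3, 1, 2, 1, 4], [1, 2, 1, 0, 4], [4, 0, 4, 4, 2]]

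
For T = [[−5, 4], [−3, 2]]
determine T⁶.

tr T = −3 and det T = 2, so the characteristic polynomial is λ² − (−3)λ + (2) with roots −2 and −1.
Eigenvectors give P = [[4, 1], [3, 1]] with P⁻¹ = [[1, −1], [−3, 4]], and T = P·diag(−2, −1)·P⁻¹.
Then T⁶ = P·diag(64, 1)·P⁻¹ = [[256, 1], [192, 1]] · [[1, −1], [−3, 4]] = [[253, −252], [189, −188]].

[[253, −252], [189, −188]]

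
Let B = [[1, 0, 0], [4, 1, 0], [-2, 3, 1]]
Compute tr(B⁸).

3

B = I + N where N = [[0, 0, 0], [4, 0, 0], [-2, 3, 0]] is strictly lower-triangular, so N³ = 0.
(I + N)⁸ = I + 8·N + 28·N² = [[1, 0, 0], [32, 1, 0], [320, 24, 1]].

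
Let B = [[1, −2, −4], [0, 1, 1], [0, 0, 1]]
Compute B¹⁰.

B = I + N where N = [[0, −2, −4], [0, 0, 1], [0, 0, 0]] is strictly upper-triangular, so N³ = 0.
(I + N)¹⁰ = I + 10·N + 45·N² = [[1, −20, −130], [0, 1, 10], [0, 0, 1]].

[[1, −20, −130], [0, 1, 10], [0, 0, 1]]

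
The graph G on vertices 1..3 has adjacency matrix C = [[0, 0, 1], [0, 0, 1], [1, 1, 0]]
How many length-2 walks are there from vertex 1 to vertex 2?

The number of length-2 walks from vertex 1 to vertex 2 is entry (1,2) of C^2, where C is the adjacency matrix.
C^2 = [[1, 1, 0], [1, 1, 0], [0, 0, 2]]

1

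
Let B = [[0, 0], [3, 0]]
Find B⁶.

[[0, 0], [0, 0]]

B is strictly triangular, hence nilpotent: B² = 0, so B⁶ = 0.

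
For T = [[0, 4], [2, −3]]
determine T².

[[8, −12], [−6, 17]]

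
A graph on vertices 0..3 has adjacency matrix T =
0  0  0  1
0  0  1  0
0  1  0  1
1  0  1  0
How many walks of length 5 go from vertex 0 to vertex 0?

0

The number of length-5 walks from vertex 0 to vertex 0 is entry (0,0) of T⁵, where T is the adjacency matrix.
T² = [[1, 0, 1, 0], [0, 1, 0, 1], [1, 0, 2, 0], [0, 1, 0, 2]]
T³ = [[0, 1, 0, 2], [1, 0, 2, 0], [0, 2, 0, 3], [2, 0, 3, 0]]
T⁴ = [[2, 0, 3, 0], [0, 2, 0, 3], [3, 0, 5, 0], [0, 3, 0, 5]]
T⁵ = [[0, 3, 0, 5], [3, 0, 5, 0], [0, 5, 0, 8], [5, 0, 8, 0]]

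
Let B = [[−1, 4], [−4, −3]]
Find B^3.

B^2 = [[−15, −16], [16, −7]]
B^3 = [[79, −12], [12, 85]]

[[79, −12], [12, 85]]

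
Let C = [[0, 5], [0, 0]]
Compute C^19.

C is strictly triangular, hence nilpotent: C^2 = 0, so C^19 = 0.

[[0, 0], [0, 0]]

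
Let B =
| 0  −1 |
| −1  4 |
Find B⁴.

[[17, −72], [−72, 305]]

B² = [[1, −4], [−4, 17]]
B³ = [[4, −17], [−17, 72]]
B⁴ = [[17, −72], [−72, 305]]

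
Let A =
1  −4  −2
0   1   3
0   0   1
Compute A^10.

A = I + N where N = [[0, −4, −2], [0, 0, 3], [0, 0, 0]] is strictly upper-triangular, so N^3 = 0.
(I + N)^10 = I + 10·N + 45·N^2 = [[1, −40, −560], [0, 1, 30], [0, 0, 1]].

[[1, −40, −560], [0, 1, 30], [0, 0, 1]]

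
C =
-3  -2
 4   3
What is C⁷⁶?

[[1, 0], [0, 1]]

C² = I (check: tr C = 0 and det C = -1), so C⁷⁶ = I since 76 is even.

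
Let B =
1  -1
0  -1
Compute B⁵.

[[1, -1], [0, -1]]

B² = I (check: tr B = 0 and det B = -1), so B⁵ = B since 5 is odd.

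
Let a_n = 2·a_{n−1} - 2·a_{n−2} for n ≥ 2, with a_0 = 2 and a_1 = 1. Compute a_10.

-32

With companion matrix C = [[2, -2], [1, 0]], [a_n, a_{n−1}]ᵀ = C·[a_{n−1}, a_{n−2}]ᵀ, so [a_10, a_9]ᵀ = C⁹·[a_1, a_0]ᵀ.
C⁹ = [[32, -32], [16, 0]], giving [a_10, a_9]ᵀ = [[-32], [16]].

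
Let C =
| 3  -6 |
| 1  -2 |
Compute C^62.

[[3, -6], [1, -2]]

C² = C (a projection; rank 1, trace 1), so C^62 = C.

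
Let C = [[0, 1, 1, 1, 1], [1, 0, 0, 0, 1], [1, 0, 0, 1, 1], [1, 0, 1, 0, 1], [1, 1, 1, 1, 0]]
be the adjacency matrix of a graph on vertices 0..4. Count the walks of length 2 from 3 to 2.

The number of length-2 walks from vertex 3 to vertex 2 is entry (3,2) of C², where C is the adjacency matrix.
C² = [[4, 1, 2, 2, 3], [1, 2, 2, 2, 1], [2, 2, 3, 2, 2], [2, 2, 2, 3, 2], [3, 1, 2, 2, 4]]

2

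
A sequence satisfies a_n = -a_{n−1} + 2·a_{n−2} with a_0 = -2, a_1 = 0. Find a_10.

-684

With companion matrix M = [[-1, 2], [1, 0]], [a_n, a_{n−1}]ᵀ = M·[a_{n−1}, a_{n−2}]ᵀ, so [a_10, a_9]ᵀ = M⁹·[a_1, a_0]ᵀ.
M⁹ = [[-341, 342], [171, -170]], giving [a_10, a_9]ᵀ = [[-684], [340]].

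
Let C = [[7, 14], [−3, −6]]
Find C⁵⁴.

[[7, 14], [−3, −6]]

C² = C (a projection; rank 1, trace 1), so C⁵⁴ = C.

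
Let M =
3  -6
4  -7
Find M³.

[[51, -78], [52, -79]]

tr M = -4 and det M = 3, so the characteristic polynomial is λ² − (-4)λ + (3) with roots -3 and -1.
Eigenvectors give P = [[1, 3], [1, 2]] with P⁻¹ = [[-2, 3], [1, -1]], and M = P·diag(-3, -1)·P⁻¹.
Then M³ = P·diag(-27, -1)·P⁻¹ = [[-27, -3], [-27, -2]] · [[-2, 3], [1, -1]] = [[51, -78], [52, -79]].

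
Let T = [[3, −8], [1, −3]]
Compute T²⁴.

T² = I (check: tr T = 0 and det T = −1), so T²⁴ = I since 24 is even.

[[1, 0], [0, 1]]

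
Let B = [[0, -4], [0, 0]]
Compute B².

[[0, 0], [0, 0]]

B is strictly triangular, hence nilpotent: B² = 0, so B² = 0.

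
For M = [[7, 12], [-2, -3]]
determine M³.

tr M = 4 and det M = 3, so the characteristic polynomial is λ² − (4)λ + (3) with roots 1 and 3.
Eigenvectors give P = [[-2, 3], [1, -1]] with P⁻¹ = [[1, 3], [1, 2]], and M = P·diag(1, 3)·P⁻¹.
Then M³ = P·diag(1, 27)·P⁻¹ = [[-2, 81], [1, -27]] · [[1, 3], [1, 2]] = [[79, 156], [-26, -51]].

[[79, 156], [-26, -51]]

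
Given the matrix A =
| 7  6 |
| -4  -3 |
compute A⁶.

[[2185, 2184], [-1456, -1455]]

tr A = 4 and det A = 3, so the characteristic polynomial is λ² − (4)λ + (3) with roots 1 and 3.
Eigenvectors give P = [[-1, 3], [1, -2]] with P⁻¹ = [[2, 3], [1, 1]], and A = P·diag(1, 3)·P⁻¹.
Then A⁶ = P·diag(1, 729)·P⁻¹ = [[-1, 2187], [1, -1458]] · [[2, 3], [1, 1]] = [[2185, 2184], [-1456, -1455]].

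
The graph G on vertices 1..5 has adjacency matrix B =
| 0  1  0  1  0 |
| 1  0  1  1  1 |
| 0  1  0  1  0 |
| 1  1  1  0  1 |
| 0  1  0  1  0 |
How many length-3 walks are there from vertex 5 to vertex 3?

2

The number of length-3 walks from vertex 5 to vertex 3 is entry (5,3) of B^3, where B is the adjacency matrix.
B^2 = [[2, 1, 2, 1, 2], [1, 4, 1, 3, 1], [2, 1, 2, 1, 2], [1, 3, 1, 4, 1], [2, 1, 2, 1, 2]]
B^3 = [[2, 7, 2, 7, 2], [7, 6, 7, 7, 7], [2, 7, 2, 7, 2], [7, 7, 7, 6, 7], [2, 7, 2, 7, 2]]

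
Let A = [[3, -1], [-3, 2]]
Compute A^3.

[[51, -22], [-66, 29]]

A^2 = [[12, -5], [-15, 7]]
A^3 = [[51, -22], [-66, 29]]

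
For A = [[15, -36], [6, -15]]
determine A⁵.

[[1215, -2916], [486, -1215]]

tr A = 0 and det A = -9, so the characteristic polynomial is λ² − (0)λ + (-9) with roots 3 and -3.
Eigenvectors give P = [[-3, -2], [-1, -1]] with P⁻¹ = [[-1, 2], [1, -3]], and A = P·diag(3, -3)·P⁻¹.
Then A⁵ = P·diag(243, -243)·P⁻¹ = [[-729, 486], [-243, 243]] · [[-1, 2], [1, -3]] = [[1215, -2916], [486, -1215]].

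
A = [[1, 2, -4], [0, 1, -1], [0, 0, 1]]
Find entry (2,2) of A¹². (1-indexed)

A = I + N where N = [[0, 2, -4], [0, 0, -1], [0, 0, 0]] is strictly upper-triangular, so N³ = 0.
(I + N)¹² = I + 12·N + 66·N² = [[1, 24, -180], [0, 1, -12], [0, 0, 1]].

1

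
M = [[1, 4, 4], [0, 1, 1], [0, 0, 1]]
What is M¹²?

[[1, 48, 312], [0, 1, 12], [0, 0, 1]]

M = I + N where N = [[0, 4, 4], [0, 0, 1], [0, 0, 0]] is strictly upper-triangular, so N³ = 0.
(I + N)¹² = I + 12·N + 66·N² = [[1, 48, 312], [0, 1, 12], [0, 0, 1]].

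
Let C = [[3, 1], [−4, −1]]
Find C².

[[5, 2], [−8, −3]]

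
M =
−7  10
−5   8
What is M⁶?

[[−601, 1330], [−665, 1394]]

tr M = 1 and det M = −6, so the characteristic polynomial is λ² − (1)λ + (−6) with roots 3 and −2.
Eigenvectors give P = [[−1, 2], [−1, 1]] with P⁻¹ = [[1, −2], [1, −1]], and M = P·diag(3, −2)·P⁻¹.
Then M⁶ = P·diag(729, 64)·P⁻¹ = [[−729, 128], [−729, 64]] · [[1, −2], [1, −1]] = [[−601, 1330], [−665, 1394]].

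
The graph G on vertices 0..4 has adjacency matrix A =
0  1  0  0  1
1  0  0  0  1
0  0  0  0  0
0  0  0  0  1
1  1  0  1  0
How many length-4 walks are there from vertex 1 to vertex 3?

4

The number of length-4 walks from vertex 1 to vertex 3 is entry (1,3) of A⁴, where A is the adjacency matrix.
A² = [[2, 1, 0, 1, 1], [1, 2, 0, 1, 1], [0, 0, 0, 0, 0], [1, 1, 0, 1, 0], [1, 1, 0, 0, 3]]
A³ = [[2, 3, 0, 1, 4], [3, 2, 0, 1, 4], [0, 0, 0, 0, 0], [1, 1, 0, 0, 3], [4, 4, 0, 3, 2]]
A⁴ = [[7, 6, 0, 4, 6], [6, 7, 0, 4, 6], [0, 0, 0, 0, 0], [4, 4, 0, 3, 2], [6, 6, 0, 2, 11]]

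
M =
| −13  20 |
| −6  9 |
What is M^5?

[[−1453, 2420], [−726, 1209]]

tr M = −4 and det M = 3, so the characteristic polynomial is λ² − (−4)λ + (3) with roots −3 and −1.
Eigenvectors give P = [[2, −5], [1, −3]] with P⁻¹ = [[3, −5], [1, −2]], and M = P·diag(−3, −1)·P⁻¹.
Then M^5 = P·diag(−243, −1)·P⁻¹ = [[−486, 5], [−243, 3]] · [[3, −5], [1, −2]] = [[−1453, 2420], [−726, 1209]].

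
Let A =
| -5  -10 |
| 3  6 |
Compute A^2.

A² = A (a projection; rank 1, trace 1), so A^2 = A.

[[-5, -10], [3, 6]]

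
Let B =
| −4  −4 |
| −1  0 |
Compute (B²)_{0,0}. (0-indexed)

20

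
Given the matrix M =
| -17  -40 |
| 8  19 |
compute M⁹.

[[-78737, -196840], [39368, 98419]]

tr M = 2 and det M = -3, so the characteristic polynomial is λ² − (2)λ + (-3) with roots 3 and -1.
Eigenvectors give P = [[-2, 5], [1, -2]] with P⁻¹ = [[2, 5], [1, 2]], and M = P·diag(3, -1)·P⁻¹.
Then M⁹ = P·diag(19683, -1)·P⁻¹ = [[-39366, -5], [19683, 2]] · [[2, 5], [1, 2]] = [[-78737, -196840], [39368, 98419]].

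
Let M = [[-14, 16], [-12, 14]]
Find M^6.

tr M = 0 and det M = -4, so the characteristic polynomial is λ² − (0)λ + (-4) with roots 2 and -2.
Eigenvectors give P = [[1, 4], [1, 3]] with P⁻¹ = [[-3, 4], [1, -1]], and M = P·diag(2, -2)·P⁻¹.
Then M^6 = P·diag(64, 64)·P⁻¹ = [[64, 256], [64, 192]] · [[-3, 4], [1, -1]] = [[64, 0], [0, 64]].

[[64, 0], [0, 64]]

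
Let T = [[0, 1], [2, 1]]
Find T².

[[2, 1], [2, 3]]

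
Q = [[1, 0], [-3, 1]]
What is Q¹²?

[[1, 0], [-36, 1]]

Q = I + N where N = [[0, 0], [-3, 0]] is strictly lower-triangular, so N² = 0.
(I + N)¹² = I + 12·N = [[1, 0], [-36, 1]].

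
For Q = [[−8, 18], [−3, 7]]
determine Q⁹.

[[−1538, 3078], [−513, 1027]]

tr Q = −1 and det Q = −2, so the characteristic polynomial is λ² − (−1)λ + (−2) with roots −2 and 1.
Eigenvectors give P = [[3, 2], [1, 1]] with P⁻¹ = [[1, −2], [−1, 3]], and Q = P·diag(−2, 1)·P⁻¹.
Then Q⁹ = P·diag(−512, 1)·P⁻¹ = [[−1536, 2], [−512, 1]] · [[1, −2], [−1, 3]] = [[−1538, 3078], [−513, 1027]].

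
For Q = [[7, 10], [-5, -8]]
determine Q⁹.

[[20707, 40390], [-20195, -39878]]

tr Q = -1 and det Q = -6, so the characteristic polynomial is λ² − (-1)λ + (-6) with roots 2 and -3.
Eigenvectors give P = [[2, -1], [-1, 1]] with P⁻¹ = [[1, 1], [1, 2]], and Q = P·diag(2, -3)·P⁻¹.
Then Q⁹ = P·diag(512, -19683)·P⁻¹ = [[1024, 19683], [-512, -19683]] · [[1, 1], [1, 2]] = [[20707, 40390], [-20195, -39878]].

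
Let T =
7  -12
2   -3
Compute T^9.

tr T = 4 and det T = 3, so the characteristic polynomial is λ² − (4)λ + (3) with roots 3 and 1.
Eigenvectors give P = [[-3, -2], [-1, -1]] with P⁻¹ = [[-1, 2], [1, -3]], and T = P·diag(3, 1)·P⁻¹.
Then T^9 = P·diag(19683, 1)·P⁻¹ = [[-59049, -2], [-19683, -1]] · [[-1, 2], [1, -3]] = [[59047, -118092], [19682, -39363]].

[[59047, -118092], [19682, -39363]]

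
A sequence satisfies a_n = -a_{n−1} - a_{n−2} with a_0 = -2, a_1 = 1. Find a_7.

With companion matrix A = [[-1, -1], [1, 0]], [a_n, a_{n−1}]ᵀ = A·[a_{n−1}, a_{n−2}]ᵀ, so [a_7, a_6]ᵀ = A^6·[a_1, a_0]ᵀ.
A^6 = [[1, 0], [0, 1]], giving [a_7, a_6]ᵀ = [[1], [-2]].

1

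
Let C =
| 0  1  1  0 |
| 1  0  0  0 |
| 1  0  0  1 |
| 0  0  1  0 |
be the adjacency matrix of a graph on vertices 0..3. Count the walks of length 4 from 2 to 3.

0

The number of length-4 walks from vertex 2 to vertex 3 is entry (2,3) of C⁴, where C is the adjacency matrix.
C² = [[2, 0, 0, 1], [0, 1, 1, 0], [0, 1, 2, 0], [1, 0, 0, 1]]
C³ = [[0, 2, 3, 0], [2, 0, 0, 1], [3, 0, 0, 2], [0, 1, 2, 0]]
C⁴ = [[5, 0, 0, 3], [0, 2, 3, 0], [0, 3, 5, 0], [3, 0, 0, 2]]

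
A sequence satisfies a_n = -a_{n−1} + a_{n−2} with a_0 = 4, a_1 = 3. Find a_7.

With companion matrix T = [[-1, 1], [1, 0]], [a_n, a_{n−1}]ᵀ = T·[a_{n−1}, a_{n−2}]ᵀ, so [a_7, a_6]ᵀ = T^6·[a_1, a_0]ᵀ.
T^6 = [[13, -8], [-8, 5]], giving [a_7, a_6]ᵀ = [[7], [-4]].

7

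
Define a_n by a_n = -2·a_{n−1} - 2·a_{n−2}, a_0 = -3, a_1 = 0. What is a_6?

-24

With companion matrix A = [[-2, -2], [1, 0]], [a_n, a_{n−1}]ᵀ = A·[a_{n−1}, a_{n−2}]ᵀ, so [a_6, a_5]ᵀ = A⁵·[a_1, a_0]ᵀ.
A⁵ = [[8, 8], [-4, 0]], giving [a_6, a_5]ᵀ = [[-24], [0]].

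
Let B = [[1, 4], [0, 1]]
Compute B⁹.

B = I + N where N = [[0, 4], [0, 0]] is strictly upper-triangular, so N² = 0.
(I + N)⁹ = I + 9·N = [[1, 36], [0, 1]].

[[1, 36], [0, 1]]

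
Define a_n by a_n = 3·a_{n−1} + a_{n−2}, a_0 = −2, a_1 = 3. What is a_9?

31056

With companion matrix C = [[3, 1], [1, 0]], [a_n, a_{n−1}]ᵀ = C·[a_{n−1}, a_{n−2}]ᵀ, so [a_9, a_8]ᵀ = C⁸·[a_1, a_0]ᵀ.
C⁸ = [[12970, 3927], [3927, 1189]], giving [a_9, a_8]ᵀ = [[31056], [9403]].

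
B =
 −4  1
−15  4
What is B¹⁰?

[[1, 0], [0, 1]]

B² = I (check: tr B = 0 and det B = −1), so B¹⁰ = I since 10 is even.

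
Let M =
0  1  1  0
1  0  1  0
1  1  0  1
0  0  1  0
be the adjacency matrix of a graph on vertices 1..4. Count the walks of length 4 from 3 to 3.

11

The number of length-4 walks from vertex 3 to vertex 3 is entry (3,3) of M⁴, where M is the adjacency matrix.
M² = [[2, 1, 1, 1], [1, 2, 1, 1], [1, 1, 3, 0], [1, 1, 0, 1]]
M³ = [[2, 3, 4, 1], [3, 2, 4, 1], [4, 4, 2, 3], [1, 1, 3, 0]]
M⁴ = [[7, 6, 6, 4], [6, 7, 6, 4], [6, 6, 11, 2], [4, 4, 2, 3]]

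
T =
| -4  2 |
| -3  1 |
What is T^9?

[[-1534, 1022], [-1533, 1021]]

tr T = -3 and det T = 2, so the characteristic polynomial is λ² − (-3)λ + (2) with roots -1 and -2.
Eigenvectors give P = [[2, -1], [3, -1]] with P⁻¹ = [[-1, 1], [-3, 2]], and T = P·diag(-1, -2)·P⁻¹.
Then T^9 = P·diag(-1, -512)·P⁻¹ = [[-2, 512], [-3, 512]] · [[-1, 1], [-3, 2]] = [[-1534, 1022], [-1533, 1021]].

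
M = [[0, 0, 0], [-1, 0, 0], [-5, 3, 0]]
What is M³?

[[0, 0, 0], [0, 0, 0], [0, 0, 0]]

M is strictly triangular, hence nilpotent: M³ = 0, so M³ = 0.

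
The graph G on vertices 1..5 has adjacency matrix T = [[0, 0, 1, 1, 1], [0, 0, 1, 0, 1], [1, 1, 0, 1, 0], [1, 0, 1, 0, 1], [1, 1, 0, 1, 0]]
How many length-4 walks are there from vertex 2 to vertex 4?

14

The number of length-4 walks from vertex 2 to vertex 4 is entry (2,4) of T^4, where T is the adjacency matrix.
T^2 = [[3, 2, 1, 2, 1], [2, 2, 0, 2, 0], [1, 0, 3, 1, 3], [2, 2, 1, 3, 1], [1, 0, 3, 1, 3]]
T^3 = [[4, 2, 7, 5, 7], [2, 0, 6, 2, 6], [7, 6, 2, 7, 2], [5, 2, 7, 4, 7], [7, 6, 2, 7, 2]]
T^4 = [[19, 14, 11, 18, 11], [14, 12, 4, 14, 4], [11, 4, 20, 11, 20], [18, 14, 11, 19, 11], [11, 4, 20, 11, 20]]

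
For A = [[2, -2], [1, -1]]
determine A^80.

[[2, -2], [1, -1]]

A² = A (a projection; rank 1, trace 1), so A^80 = A.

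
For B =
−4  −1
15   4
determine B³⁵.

B² = I (check: tr B = 0 and det B = −1), so B³⁵ = B since 35 is odd.

[[−4, −1], [15, 4]]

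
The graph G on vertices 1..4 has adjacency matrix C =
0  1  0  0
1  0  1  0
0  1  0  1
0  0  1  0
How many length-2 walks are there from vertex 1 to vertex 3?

The number of length-2 walks from vertex 1 to vertex 3 is entry (1,3) of C², where C is the adjacency matrix.
C² = [[1, 0, 1, 0], [0, 2, 0, 1], [1, 0, 2, 0], [0, 1, 0, 1]]

1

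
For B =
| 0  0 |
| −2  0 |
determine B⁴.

[[0, 0], [0, 0]]

B² = [[0, 0], [0, 0]]
B³ = [[0, 0], [0, 0]]
B⁴ = [[0, 0], [0, 0]]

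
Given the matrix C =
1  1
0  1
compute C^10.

C = I + N where N = [[0, 1], [0, 0]] is strictly upper-triangular, so N^2 = 0.
(I + N)^10 = I + 10·N = [[1, 10], [0, 1]].

[[1, 10], [0, 1]]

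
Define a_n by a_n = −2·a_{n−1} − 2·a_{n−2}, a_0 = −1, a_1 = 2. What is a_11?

With companion matrix C = [[−2, −2], [1, 0]], [a_n, a_{n−1}]ᵀ = C·[a_{n−1}, a_{n−2}]ᵀ, so [a_11, a_10]ᵀ = C¹⁰·[a_1, a_0]ᵀ.
C¹⁰ = [[32, 64], [−32, −32]], giving [a_11, a_10]ᵀ = [[0], [−32]].

0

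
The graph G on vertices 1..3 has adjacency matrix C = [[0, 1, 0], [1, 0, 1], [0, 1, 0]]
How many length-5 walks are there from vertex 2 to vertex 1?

4

The number of length-5 walks from vertex 2 to vertex 1 is entry (2,1) of C⁵, where C is the adjacency matrix.
C² = [[1, 0, 1], [0, 2, 0], [1, 0, 1]]
C³ = [[0, 2, 0], [2, 0, 2], [0, 2, 0]]
C⁴ = [[2, 0, 2], [0, 4, 0], [2, 0, 2]]
C⁵ = [[0, 4, 0], [4, 0, 4], [0, 4, 0]]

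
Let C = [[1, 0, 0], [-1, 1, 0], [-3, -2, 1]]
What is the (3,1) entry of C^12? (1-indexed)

C = I + N where N = [[0, 0, 0], [-1, 0, 0], [-3, -2, 0]] is strictly lower-triangular, so N^3 = 0.
(I + N)^12 = I + 12·N + 66·N^2 = [[1, 0, 0], [-12, 1, 0], [96, -24, 1]].

96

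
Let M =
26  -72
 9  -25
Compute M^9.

tr M = 1 and det M = -2, so the characteristic polynomial is λ² − (1)λ + (-2) with roots -1 and 2.
Eigenvectors give P = [[-8, 3], [-3, 1]] with P⁻¹ = [[1, -3], [3, -8]], and M = P·diag(-1, 2)·P⁻¹.
Then M^9 = P·diag(-1, 512)·P⁻¹ = [[8, 1536], [3, 512]] · [[1, -3], [3, -8]] = [[4616, -12312], [1539, -4105]].

[[4616, -12312], [1539, -4105]]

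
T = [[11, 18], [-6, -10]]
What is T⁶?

[[253, 378], [-126, -188]]

tr T = 1 and det T = -2, so the characteristic polynomial is λ² − (1)λ + (-2) with roots -1 and 2.
Eigenvectors give P = [[3, -2], [-2, 1]] with P⁻¹ = [[-1, -2], [-2, -3]], and T = P·diag(-1, 2)·P⁻¹.
Then T⁶ = P·diag(1, 64)·P⁻¹ = [[3, -128], [-2, 64]] · [[-1, -2], [-2, -3]] = [[253, 378], [-126, -188]].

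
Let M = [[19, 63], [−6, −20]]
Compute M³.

tr M = −1 and det M = −2, so the characteristic polynomial is λ² − (−1)λ + (−2) with roots −2 and 1.
Eigenvectors give P = [[3, 7], [−1, −2]] with P⁻¹ = [[−2, −7], [1, 3]], and M = P·diag(−2, 1)·P⁻¹.
Then M³ = P·diag(−8, 1)·P⁻¹ = [[−24, 7], [8, −2]] · [[−2, −7], [1, 3]] = [[55, 189], [−18, −62]].

[[55, 189], [−18, −62]]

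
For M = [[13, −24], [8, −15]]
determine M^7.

[[6565, −13128], [4376, −8751]]

tr M = −2 and det M = −3, so the characteristic polynomial is λ² − (−2)λ + (−3) with roots −3 and 1.
Eigenvectors give P = [[−3, 2], [−2, 1]] with P⁻¹ = [[1, −2], [2, −3]], and M = P·diag(−3, 1)·P⁻¹.
Then M^7 = P·diag(−2187, 1)·P⁻¹ = [[6561, 2], [4374, 1]] · [[1, −2], [2, −3]] = [[6565, −13128], [4376, −8751]].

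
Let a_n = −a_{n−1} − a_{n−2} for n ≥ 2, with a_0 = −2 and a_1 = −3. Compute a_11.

5

With companion matrix Q = [[−1, −1], [1, 0]], [a_n, a_{n−1}]ᵀ = Q·[a_{n−1}, a_{n−2}]ᵀ, so [a_11, a_10]ᵀ = Q¹⁰·[a_1, a_0]ᵀ.
Q¹⁰ = [[−1, −1], [1, 0]], giving [a_11, a_10]ᵀ = [[5], [−3]].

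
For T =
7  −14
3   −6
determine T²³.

T² = T (a projection; rank 1, trace 1), so T²³ = T.

[[7, −14], [3, −6]]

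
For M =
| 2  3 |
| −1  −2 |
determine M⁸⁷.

M² = I (check: tr M = 0 and det M = −1), so M⁸⁷ = M since 87 is odd.

[[2, 3], [−1, −2]]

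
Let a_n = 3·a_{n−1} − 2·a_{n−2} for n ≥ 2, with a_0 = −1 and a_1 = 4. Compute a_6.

With companion matrix B = [[3, −2], [1, 0]], [a_n, a_{n−1}]ᵀ = B·[a_{n−1}, a_{n−2}]ᵀ, so [a_6, a_5]ᵀ = B⁵·[a_1, a_0]ᵀ.
B⁵ = [[63, −62], [31, −30]], giving [a_6, a_5]ᵀ = [[314], [154]].

314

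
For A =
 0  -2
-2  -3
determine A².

[[4, 6], [6, 13]]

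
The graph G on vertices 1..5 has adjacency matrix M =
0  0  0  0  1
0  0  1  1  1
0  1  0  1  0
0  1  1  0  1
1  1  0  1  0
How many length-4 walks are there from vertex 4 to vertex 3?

The number of length-4 walks from vertex 4 to vertex 3 is entry (4,3) of M⁴, where M is the adjacency matrix.
M² = [[1, 1, 0, 1, 0], [1, 3, 1, 2, 1], [0, 1, 2, 1, 2], [1, 2, 1, 3, 1], [0, 1, 2, 1, 3]]
M³ = [[0, 1, 2, 1, 3], [1, 4, 5, 5, 6], [2, 5, 2, 5, 2], [1, 5, 5, 4, 6], [3, 6, 2, 6, 2]]
M⁴ = [[3, 6, 2, 6, 2], [6, 16, 9, 15, 10], [2, 9, 10, 9, 12], [6, 15, 9, 16, 10], [2, 10, 12, 10, 15]]

9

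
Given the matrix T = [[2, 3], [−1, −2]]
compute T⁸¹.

[[2, 3], [−1, −2]]

T² = I (check: tr T = 0 and det T = −1), so T⁸¹ = T since 81 is odd.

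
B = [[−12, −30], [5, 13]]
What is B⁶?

[[−1266, −3990], [665, 2059]]

tr B = 1 and det B = −6, so the characteristic polynomial is λ² − (1)λ + (−6) with roots 3 and −2.
Eigenvectors give P = [[2, −3], [−1, 1]] with P⁻¹ = [[−1, −3], [−1, −2]], and B = P·diag(3, −2)·P⁻¹.
Then B⁶ = P·diag(729, 64)·P⁻¹ = [[1458, −192], [−729, 64]] · [[−1, −3], [−1, −2]] = [[−1266, −3990], [665, 2059]].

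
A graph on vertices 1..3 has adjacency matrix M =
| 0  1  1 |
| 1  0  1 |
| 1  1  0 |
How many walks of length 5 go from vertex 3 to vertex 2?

The number of length-5 walks from vertex 3 to vertex 2 is entry (3,2) of M⁵, where M is the adjacency matrix.
M² = [[2, 1, 1], [1, 2, 1], [1, 1, 2]]
M³ = [[2, 3, 3], [3, 2, 3], [3, 3, 2]]
M⁴ = [[6, 5, 5], [5, 6, 5], [5, 5, 6]]
M⁵ = [[10, 11, 11], [11, 10, 11], [11, 11, 10]]

11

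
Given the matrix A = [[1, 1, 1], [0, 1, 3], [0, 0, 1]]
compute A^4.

[[1, 4, 22], [0, 1, 12], [0, 0, 1]]

A = I + N where N = [[0, 1, 1], [0, 0, 3], [0, 0, 0]] is strictly upper-triangular, so N^3 = 0.
(I + N)^4 = I + 4·N + 6·N^2 = [[1, 4, 22], [0, 1, 12], [0, 0, 1]].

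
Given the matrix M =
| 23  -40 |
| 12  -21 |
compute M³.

[[167, -280], [84, -141]]

tr M = 2 and det M = -3, so the characteristic polynomial is λ² − (2)λ + (-3) with roots 3 and -1.
Eigenvectors give P = [[2, -5], [1, -3]] with P⁻¹ = [[3, -5], [1, -2]], and M = P·diag(3, -1)·P⁻¹.
Then M³ = P·diag(27, -1)·P⁻¹ = [[54, 5], [27, 3]] · [[3, -5], [1, -2]] = [[167, -280], [84, -141]].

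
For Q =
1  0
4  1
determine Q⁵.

[[1, 0], [20, 1]]

Q = I + N where N = [[0, 0], [4, 0]] is strictly lower-triangular, so N² = 0.
(I + N)⁵ = I + 5·N = [[1, 0], [20, 1]].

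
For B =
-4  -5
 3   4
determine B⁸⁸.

[[1, 0], [0, 1]]

B² = I (check: tr B = 0 and det B = -1), so B⁸⁸ = I since 88 is even.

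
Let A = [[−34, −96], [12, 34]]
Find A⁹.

[[−8704, −24576], [3072, 8704]]

tr A = 0 and det A = −4, so the characteristic polynomial is λ² − (0)λ + (−4) with roots 2 and −2.
Eigenvectors give P = [[8, 3], [−3, −1]] with P⁻¹ = [[−1, −3], [3, 8]], and A = P·diag(2, −2)·P⁻¹.
Then A⁹ = P·diag(512, −512)·P⁻¹ = [[4096, −1536], [−1536, 512]] · [[−1, −3], [3, 8]] = [[−8704, −24576], [3072, 8704]].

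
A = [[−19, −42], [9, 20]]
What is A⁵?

tr A = 1 and det A = −2, so the characteristic polynomial is λ² − (1)λ + (−2) with roots −1 and 2.
Eigenvectors give P = [[7, −2], [−3, 1]] with P⁻¹ = [[1, 2], [3, 7]], and A = P·diag(−1, 2)·P⁻¹.
Then A⁵ = P·diag(−1, 32)·P⁻¹ = [[−7, −64], [3, 32]] · [[1, 2], [3, 7]] = [[−199, −462], [99, 230]].

[[−199, −462], [99, 230]]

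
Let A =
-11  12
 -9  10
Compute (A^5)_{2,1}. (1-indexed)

-99

tr A = -1 and det A = -2, so the characteristic polynomial is λ² − (-1)λ + (-2) with roots -2 and 1.
Eigenvectors give P = [[4, 1], [3, 1]] with P⁻¹ = [[1, -1], [-3, 4]], and A = P·diag(-2, 1)·P⁻¹.
Then A^5 = P·diag(-32, 1)·P⁻¹ = [[-128, 1], [-96, 1]] · [[1, -1], [-3, 4]] = [[-131, 132], [-99, 100]].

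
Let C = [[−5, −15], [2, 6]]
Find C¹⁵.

[[−5, −15], [2, 6]]

C² = C (a projection; rank 1, trace 1), so C¹⁵ = C.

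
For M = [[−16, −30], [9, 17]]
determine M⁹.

[[−2566, −5130], [1539, 3077]]

tr M = 1 and det M = −2, so the characteristic polynomial is λ² − (1)λ + (−2) with roots −1 and 2.
Eigenvectors give P = [[−2, −5], [1, 3]] with P⁻¹ = [[−3, −5], [1, 2]], and M = P·diag(−1, 2)·P⁻¹.
Then M⁹ = P·diag(−1, 512)·P⁻¹ = [[2, −2560], [−1, 1536]] · [[−3, −5], [1, 2]] = [[−2566, −5130], [1539, 3077]].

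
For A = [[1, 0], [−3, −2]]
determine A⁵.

[[1, 0], [−33, −32]]

tr A = −1 and det A = −2, so the characteristic polynomial is λ² − (−1)λ + (−2) with roots 1 and −2.
Eigenvectors give P = [[1, 0], [−1, 1]] with P⁻¹ = [[1, 0], [1, 1]], and A = P·diag(1, −2)·P⁻¹.
Then A⁵ = P·diag(1, −32)·P⁻¹ = [[1, 0], [−1, −32]] · [[1, 0], [1, 1]] = [[1, 0], [−33, −32]].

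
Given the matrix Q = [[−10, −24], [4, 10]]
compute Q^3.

tr Q = 0 and det Q = −4, so the characteristic polynomial is λ² − (0)λ + (−4) with roots 2 and −2.
Eigenvectors give P = [[−2, 3], [1, −1]] with P⁻¹ = [[1, 3], [1, 2]], and Q = P·diag(2, −2)·P⁻¹.
Then Q^3 = P·diag(8, −8)·P⁻¹ = [[−16, −24], [8, 8]] · [[1, 3], [1, 2]] = [[−40, −96], [16, 40]].

[[−40, −96], [16, 40]]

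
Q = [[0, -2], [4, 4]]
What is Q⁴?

Q² = [[-8, -8], [16, 8]]
Q³ = [[-32, -16], [32, 0]]
Q⁴ = [[-64, 0], [0, -64]]

[[-64, 0], [0, -64]]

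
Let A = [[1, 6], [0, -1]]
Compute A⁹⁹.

[[1, 6], [0, -1]]

A² = I (check: tr A = 0 and det A = -1), so A⁹⁹ = A since 99 is odd.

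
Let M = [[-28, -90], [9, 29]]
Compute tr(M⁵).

31

tr M = 1 and det M = -2, so the characteristic polynomial is λ² − (1)λ + (-2) with roots -1 and 2.
Eigenvectors give P = [[-10, -3], [3, 1]] with P⁻¹ = [[-1, -3], [3, 10]], and M = P·diag(-1, 2)·P⁻¹.
Then M⁵ = P·diag(-1, 32)·P⁻¹ = [[10, -96], [-3, 32]] · [[-1, -3], [3, 10]] = [[-298, -990], [99, 329]].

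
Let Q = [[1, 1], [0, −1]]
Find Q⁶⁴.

[[1, 0], [0, 1]]

Q² = I (check: tr Q = 0 and det Q = −1), so Q⁶⁴ = I since 64 is even.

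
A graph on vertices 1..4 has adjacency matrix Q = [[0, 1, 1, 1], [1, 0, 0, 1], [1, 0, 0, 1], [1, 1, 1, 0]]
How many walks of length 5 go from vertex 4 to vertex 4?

32

The number of length-5 walks from vertex 4 to vertex 4 is entry (4,4) of Q^5, where Q is the adjacency matrix.
Q^2 = [[3, 1, 1, 2], [1, 2, 2, 1], [1, 2, 2, 1], [2, 1, 1, 3]]
Q^3 = [[4, 5, 5, 5], [5, 2, 2, 5], [5, 2, 2, 5], [5, 5, 5, 4]]
Q^4 = [[15, 9, 9, 14], [9, 10, 10, 9], [9, 10, 10, 9], [14, 9, 9, 15]]
Q^5 = [[32, 29, 29, 33], [29, 18, 18, 29], [29, 18, 18, 29], [33, 29, 29, 32]]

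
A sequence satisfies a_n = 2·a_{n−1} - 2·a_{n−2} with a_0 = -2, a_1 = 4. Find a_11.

With companion matrix B = [[2, -2], [1, 0]], [a_n, a_{n−1}]ᵀ = B·[a_{n−1}, a_{n−2}]ᵀ, so [a_11, a_10]ᵀ = B¹⁰·[a_1, a_0]ᵀ.
B¹⁰ = [[32, -64], [32, -32]], giving [a_11, a_10]ᵀ = [[256], [192]].

256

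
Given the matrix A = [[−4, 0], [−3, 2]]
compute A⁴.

[[256, 0], [120, 16]]

A² = [[16, 0], [6, 4]]
A³ = [[−64, 0], [−36, 8]]
A⁴ = [[256, 0], [120, 16]]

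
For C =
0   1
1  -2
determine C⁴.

C² = [[1, -2], [-2, 5]]
C³ = [[-2, 5], [5, -12]]
C⁴ = [[5, -12], [-12, 29]]

[[5, -12], [-12, 29]]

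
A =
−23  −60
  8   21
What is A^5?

[[−1463, −3660], [488, 1221]]

tr A = −2 and det A = −3, so the characteristic polynomial is λ² − (−2)λ + (−3) with roots 1 and −3.
Eigenvectors give P = [[−5, 3], [2, −1]] with P⁻¹ = [[1, 3], [2, 5]], and A = P·diag(1, −3)·P⁻¹.
Then A^5 = P·diag(1, −243)·P⁻¹ = [[−5, −729], [2, 243]] · [[1, 3], [2, 5]] = [[−1463, −3660], [488, 1221]].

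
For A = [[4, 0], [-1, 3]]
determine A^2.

[[16, 0], [-7, 9]]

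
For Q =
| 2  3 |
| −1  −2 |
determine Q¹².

[[1, 0], [0, 1]]

Q² = I (check: tr Q = 0 and det Q = −1), so Q¹² = I since 12 is even.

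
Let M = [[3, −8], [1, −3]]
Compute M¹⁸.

M² = I (check: tr M = 0 and det M = −1), so M¹⁸ = I since 18 is even.

[[1, 0], [0, 1]]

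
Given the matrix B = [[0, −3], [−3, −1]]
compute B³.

[[−9, −30], [−30, −19]]

B² = [[9, 3], [3, 10]]
B³ = [[−9, −30], [−30, −19]]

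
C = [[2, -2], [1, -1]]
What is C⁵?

C² = C (a projection; rank 1, trace 1), so C⁵ = C.

[[2, -2], [1, -1]]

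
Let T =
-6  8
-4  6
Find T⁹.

tr T = 0 and det T = -4, so the characteristic polynomial is λ² − (0)λ + (-4) with roots -2 and 2.
Eigenvectors give P = [[2, 1], [1, 1]] with P⁻¹ = [[1, -1], [-1, 2]], and T = P·diag(-2, 2)·P⁻¹.
Then T⁹ = P·diag(-512, 512)·P⁻¹ = [[-1024, 512], [-512, 512]] · [[1, -1], [-1, 2]] = [[-1536, 2048], [-1024, 1536]].

[[-1536, 2048], [-1024, 1536]]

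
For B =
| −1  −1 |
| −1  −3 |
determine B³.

B² = [[2, 4], [4, 10]]
B³ = [[−6, −14], [−14, −34]]

[[−6, −14], [−14, −34]]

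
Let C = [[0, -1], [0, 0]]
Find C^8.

[[0, 0], [0, 0]]

C is strictly triangular, hence nilpotent: C^2 = 0, so C^8 = 0.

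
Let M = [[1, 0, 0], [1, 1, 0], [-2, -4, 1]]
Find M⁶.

[[1, 0, 0], [6, 1, 0], [-72, -24, 1]]

M = I + N where N = [[0, 0, 0], [1, 0, 0], [-2, -4, 0]] is strictly lower-triangular, so N³ = 0.
(I + N)⁶ = I + 6·N + 15·N² = [[1, 0, 0], [6, 1, 0], [-72, -24, 1]].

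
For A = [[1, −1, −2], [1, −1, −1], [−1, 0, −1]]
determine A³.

[[1, −2, −5], [1, −1, −2], [−2, −1, −4]]

A² = [[2, 0, 1], [1, 0, 0], [0, 1, 3]]
A³ = [[1, −2, −5], [1, −1, −2], [−2, −1, −4]]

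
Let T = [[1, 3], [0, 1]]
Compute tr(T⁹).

2

T = I + N where N = [[0, 3], [0, 0]] is strictly upper-triangular, so N² = 0.
(I + N)⁹ = I + 9·N = [[1, 27], [0, 1]].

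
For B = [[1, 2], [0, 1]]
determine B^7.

B = I + N where N = [[0, 2], [0, 0]] is strictly upper-triangular, so N^2 = 0.
(I + N)^7 = I + 7·N = [[1, 14], [0, 1]].

[[1, 14], [0, 1]]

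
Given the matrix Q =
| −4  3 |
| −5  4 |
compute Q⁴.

Q² = I (check: tr Q = 0 and det Q = −1), so Q⁴ = I since 4 is even.

[[1, 0], [0, 1]]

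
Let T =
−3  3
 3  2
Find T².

[[18, −3], [−3, 13]]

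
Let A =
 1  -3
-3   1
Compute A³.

A² = [[10, -6], [-6, 10]]
A³ = [[28, -36], [-36, 28]]

[[28, -36], [-36, 28]]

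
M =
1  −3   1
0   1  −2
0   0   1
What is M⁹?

M = I + N where N = [[0, −3, 1], [0, 0, −2], [0, 0, 0]] is strictly upper-triangular, so N³ = 0.
(I + N)⁹ = I + 9·N + 36·N² = [[1, −27, 225], [0, 1, −18], [0, 0, 1]].

[[1, −27, 225], [0, 1, −18], [0, 0, 1]]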